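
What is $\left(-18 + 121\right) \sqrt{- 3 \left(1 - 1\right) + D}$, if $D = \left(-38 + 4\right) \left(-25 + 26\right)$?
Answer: $103 i \sqrt{34} \approx 600.59 i$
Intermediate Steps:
$D = -34$ ($D = \left(-34\right) 1 = -34$)
$\left(-18 + 121\right) \sqrt{- 3 \left(1 - 1\right) + D} = \left(-18 + 121\right) \sqrt{- 3 \left(1 - 1\right) - 34} = 103 \sqrt{\left(-3\right) 0 - 34} = 103 \sqrt{0 - 34} = 103 \sqrt{-34} = 103 i \sqrt{34}$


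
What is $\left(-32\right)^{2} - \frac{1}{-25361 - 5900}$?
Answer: $\frac{32011265}{31261} \approx 1024.0$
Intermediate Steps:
$\left(-32\right)^{2} - \frac{1}{-25361 - 5900} = 1024 - \frac{1}{-31261} = 1024 - - \frac{1}{31261} = 1024 + \frac{1}{31261} = \frac{32011265}{31261}$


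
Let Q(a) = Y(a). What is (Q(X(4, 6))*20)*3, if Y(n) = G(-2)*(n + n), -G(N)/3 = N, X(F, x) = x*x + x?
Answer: 30240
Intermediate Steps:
X(F, x) = x + x² (X(F, x) = x² + x = x + x²)
G(N) = -3*N
Y(n) = 12*n (Y(n) = (-3*(-2))*(n + n) = 6*(2*n) = 12*n)
Q(a) = 12*a
(Q(X(4, 6))*20)*3 = ((12*(6*(1 + 6)))*20)*3 = ((12*(6*7))*20)*3 = ((12*42)*20)*3 = (504*20)*3 = 10080*3 = 30240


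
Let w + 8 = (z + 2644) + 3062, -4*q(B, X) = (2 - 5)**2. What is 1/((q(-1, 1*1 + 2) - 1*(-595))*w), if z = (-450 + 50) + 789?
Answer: 4/14432277 ≈ 2.7716e-7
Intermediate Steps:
q(B, X) = -9/4 (q(B, X) = -(2 - 5)**2/4 = -1/4*(-3)**2 = -1/4*9 = -9/4)
z = 389 (z = -400 + 789 = 389)
w = 6087 (w = -8 + ((389 + 2644) + 3062) = -8 + (3033 + 3062) = -8 + 6095 = 6087)
1/((q(-1, 1*1 + 2) - 1*(-595))*w) = 1/(-9/4 - 1*(-595)*6087) = (1/6087)/(-9/4 + 595) = (1/6087)/(2371/4) = (4/2371)*(1/6087) = 4/14432277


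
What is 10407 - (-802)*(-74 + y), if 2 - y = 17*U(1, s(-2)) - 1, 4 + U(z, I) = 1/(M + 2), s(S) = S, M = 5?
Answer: 42373/7 ≈ 6053.3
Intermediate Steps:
U(z, I) = -27/7 (U(z, I) = -4 + 1/(5 + 2) = -4 + 1/7 = -4 + ⅐ = -27/7)
y = 480/7 (y = 2 - (17*(-27/7) - 1) = 2 - (-459/7 - 1) = 2 - 1*(-466/7) = 2 + 466/7 = 480/7 ≈ 68.571)
10407 - (-802)*(-74 + y) = 10407 - (-802)*(-74 + 480/7) = 10407 - (-802)*(-38)/7 = 10407 - 1*30476/7 = 10407 - 30476/7 = 42373/7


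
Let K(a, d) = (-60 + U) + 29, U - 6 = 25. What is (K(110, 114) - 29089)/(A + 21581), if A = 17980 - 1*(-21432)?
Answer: -29089/60993 ≈ -0.47692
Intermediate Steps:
U = 31 (U = 6 + 25 = 31)
K(a, d) = 0 (K(a, d) = (-60 + 31) + 29 = -29 + 29 = 0)
A = 39412 (A = 17980 + 21432 = 39412)
(K(110, 114) - 29089)/(A + 21581) = (0 - 29089)/(39412 + 21581) = -29089/60993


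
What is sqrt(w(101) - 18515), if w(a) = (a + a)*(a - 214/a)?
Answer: sqrt(1459) ≈ 38.197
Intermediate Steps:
w(a) = 2*a*(a - 214/a) (w(a) = (2*a)*(a - 214/a) = 2*a*(a - 214/a))
sqrt(w(101) - 18515) = sqrt((-428 + 2*101**2) - 18515) = sqrt((-428 + 2*10201) - 18515) = sqrt((-428 + 20402) - 18515) = sqrt(19974 - 18515) = sqrt(1459)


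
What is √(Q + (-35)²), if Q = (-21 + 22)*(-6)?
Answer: √1219 ≈ 34.914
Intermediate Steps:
Q = -6 (Q = 1*(-6) = -6)
√(Q + (-35)²) = √(-6 + (-35)²) = √(-6 + 1225) = √1219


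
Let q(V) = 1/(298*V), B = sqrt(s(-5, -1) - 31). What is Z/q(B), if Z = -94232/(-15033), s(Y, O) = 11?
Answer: 56162272*I*sqrt(5)/15033 ≈ 8353.8*I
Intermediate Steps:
Z = 94232/15033 (Z = -94232*(-1/15033) = 94232/15033 ≈ 6.2683)
B = 2*I*sqrt(5) (B = sqrt(11 - 31) = sqrt(-20) = 2*I*sqrt(5) ≈ 4.4721*I)
q(V) = 1/(298*V)
Z/q(B) = 94232/(15033*((1/(298*((2*I*sqrt(5))))))) = 94232/(15033*(((-I*sqrt(5)/10)/298))) = 94232/(15033*((-I*sqrt(5)/2980))) = 94232*(596*I*sqrt(5))/15033 = 56162272*I*sqrt(5)/15033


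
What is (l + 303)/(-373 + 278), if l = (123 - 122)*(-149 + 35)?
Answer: -189/95 ≈ -1.9895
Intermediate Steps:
l = -114 (l = 1*(-114) = -114)
(l + 303)/(-373 + 278) = (-114 + 303)/(-373 + 278) = 189/(-95) = 189*(-1/95) = -189/95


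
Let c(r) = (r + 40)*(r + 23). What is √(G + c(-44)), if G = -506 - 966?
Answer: 2*I*√347 ≈ 37.256*I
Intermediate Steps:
G = -1472
c(r) = (23 + r)*(40 + r) (c(r) = (40 + r)*(23 + r) = (23 + r)*(40 + r))
√(G + c(-44)) = √(-1472 + (920 + (-44)² + 63*(-44))) = √(-1472 + (920 + 1936 - 2772)) = √(-1472 + 84) = √(-1388) = 2*I*√347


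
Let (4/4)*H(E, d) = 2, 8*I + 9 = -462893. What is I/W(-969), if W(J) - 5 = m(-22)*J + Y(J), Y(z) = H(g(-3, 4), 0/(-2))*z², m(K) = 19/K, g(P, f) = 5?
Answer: -2545961/82665610 ≈ -0.030798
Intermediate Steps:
I = -231451/4 (I = -9/8 + (⅛)*(-462893) = -9/8 - 462893/8 = -231451/4 ≈ -57863.)
H(E, d) = 2
Y(z) = 2*z²
W(J) = 5 + 2*J² - 19*J/22 (W(J) = 5 + ((19/(-22))*J + 2*J²) = 5 + ((19*(-1/22))*J + 2*J²) = 5 + (-19*J/22 + 2*J²) = 5 + (2*J² - 19*J/22) = 5 + 2*J² - 19*J/22)
I/W(-969) = -231451/(4*(5 + 2*(-969)² - 19/22*(-969))) = -231451/(4*(5 + 2*938961 + 18411/22)) = -231451/(4*(5 + 1877922 + 18411/22)) = -231451/(4*41332805/22) = -231451/4*22/41332805 = -2545961/82665610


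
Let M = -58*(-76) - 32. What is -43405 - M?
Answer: -47781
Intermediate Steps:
M = 4376 (M = 4408 - 32 = 4376)
-43405 - M = -43405 - 1*4376 = -43405 - 4376 = -47781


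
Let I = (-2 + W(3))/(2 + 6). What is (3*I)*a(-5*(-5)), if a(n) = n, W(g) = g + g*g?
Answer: 375/4 ≈ 93.750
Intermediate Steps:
W(g) = g + g²
I = 5/4 (I = (-2 + 3*(1 + 3))/(2 + 6) = (-2 + 3*4)/8 = (-2 + 12)*(⅛) = 10*(⅛) = 5/4 ≈ 1.2500)
(3*I)*a(-5*(-5)) = (3*(5/4))*(-5*(-5)) = (15/4)*25 = 375/4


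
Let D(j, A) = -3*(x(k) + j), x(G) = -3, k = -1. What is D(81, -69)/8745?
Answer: -78/2915 ≈ -0.026758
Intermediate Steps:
D(j, A) = 9 - 3*j (D(j, A) = -3*(-3 + j) = 9 - 3*j)
D(81, -69)/8745 = (9 - 3*81)/8745 = (9 - 243)*(1/8745) = -234*1/8745 = -78/2915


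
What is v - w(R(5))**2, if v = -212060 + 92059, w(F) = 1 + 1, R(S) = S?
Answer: -120005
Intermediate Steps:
w(F) = 2
v = -120001
v - w(R(5))**2 = -120001 - 1*2**2 = -120001 - 1*4 = -120001 - 4 = -120005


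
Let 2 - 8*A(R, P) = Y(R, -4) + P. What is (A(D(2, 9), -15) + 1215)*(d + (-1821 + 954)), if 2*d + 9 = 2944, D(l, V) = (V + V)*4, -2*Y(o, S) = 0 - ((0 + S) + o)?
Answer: 11653303/16 ≈ 7.2833e+5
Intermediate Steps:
Y(o, S) = S/2 + o/2 (Y(o, S) = -(0 - ((0 + S) + o))/2 = -(0 - (S + o))/2 = -(0 + (-S - o))/2 = -(-S - o)/2 = S/2 + o/2)
D(l, V) = 8*V (D(l, V) = (2*V)*4 = 8*V)
d = 2935/2 (d = -9/2 + (½)*2944 = -9/2 + 1472 = 2935/2 ≈ 1467.5)
A(R, P) = ½ - P/8 - R/16 (A(R, P) = ¼ - (((½)*(-4) + R/2) + P)/8 = ¼ - ((-2 + R/2) + P)/8 = ¼ - (-2 + P + R/2)/8 = ¼ + (¼ - P/8 - R/16) = ½ - P/8 - R/16)
(A(D(2, 9), -15) + 1215)*(d + (-1821 + 954)) = ((½ - ⅛*(-15) - 9/2) + 1215)*(2935/2 + (-1821 + 954)) = ((½ + 15/8 - 1/16*72) + 1215)*(2935/2 - 867) = ((½ + 15/8 - 9/2) + 1215)*(1201/2) = (-17/8 + 1215)*(1201/2) = (9703/8)*(1201/2) = 11653303/16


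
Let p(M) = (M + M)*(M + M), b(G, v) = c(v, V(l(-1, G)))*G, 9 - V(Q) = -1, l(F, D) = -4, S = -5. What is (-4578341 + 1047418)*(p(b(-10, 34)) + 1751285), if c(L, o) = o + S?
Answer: -6218961716055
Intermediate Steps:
V(Q) = 10 (V(Q) = 9 - 1*(-1) = 9 + 1 = 10)
c(L, o) = -5 + o (c(L, o) = o - 5 = -5 + o)
b(G, v) = 5*G (b(G, v) = (-5 + 10)*G = 5*G)
p(M) = 4*M² (p(M) = (2*M)*(2*M) = 4*M²)
(-4578341 + 1047418)*(p(b(-10, 34)) + 1751285) = (-4578341 + 1047418)*(4*(5*(-10))² + 1751285) = -3530923*(4*(-50)² + 1751285) = -3530923*(4*2500 + 1751285) = -3530923*(10000 + 1751285) = -3530923*1761285 = -6218961716055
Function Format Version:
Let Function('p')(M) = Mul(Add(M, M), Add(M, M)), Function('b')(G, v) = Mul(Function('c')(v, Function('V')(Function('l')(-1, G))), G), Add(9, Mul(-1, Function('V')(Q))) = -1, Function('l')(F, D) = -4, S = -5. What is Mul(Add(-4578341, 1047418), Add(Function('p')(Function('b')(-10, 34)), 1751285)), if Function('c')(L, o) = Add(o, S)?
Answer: -6218961716055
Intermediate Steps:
Function('V')(Q) = 10 (Function('V')(Q) = Add(9, Mul(-1, -1)) = Add(9, 1) = 10)
Function('c')(L, o) = Add(-5, o) (Function('c')(L, o) = Add(o, -5) = Add(-5, o))
Function('b')(G, v) = Mul(5, G) (Function('b')(G, v) = Mul(Add(-5, 10), G) = Mul(5, G))
Function('p')(M) = Mul(4, Pow(M, 2)) (Function('p')(M) = Mul(Mul(2, M), Mul(2, M)) = Mul(4, Pow(M, 2)))
Mul(Add(-4578341, 1047418), Add(Function('p')(Function('b')(-10, 34)), 1751285)) = Mul(Add(-4578341, 1047418), Add(Mul(4, Pow(Mul(5, -10), 2)), 1751285)) = Mul(-3530923, Add(Mul(4, Pow(-50, 2)), 1751285)) = Mul(-3530923, Add(Mul(4, 2500), 1751285)) = Mul(-3530923, Add(10000, 1751285)) = Mul(-3530923, 1761285) = -6218961716055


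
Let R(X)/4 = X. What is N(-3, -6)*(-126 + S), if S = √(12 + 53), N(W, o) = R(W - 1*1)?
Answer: 2016 - 16*√65 ≈ 1887.0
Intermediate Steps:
R(X) = 4*X
N(W, o) = -4 + 4*W (N(W, o) = 4*(W - 1*1) = 4*(W - 1) = 4*(-1 + W) = -4 + 4*W)
S = √65 ≈ 8.0623
N(-3, -6)*(-126 + S) = (-4 + 4*(-3))*(-126 + √65) = (-4 - 12)*(-126 + √65) = -16*(-126 + √65) = 2016 - 16*√65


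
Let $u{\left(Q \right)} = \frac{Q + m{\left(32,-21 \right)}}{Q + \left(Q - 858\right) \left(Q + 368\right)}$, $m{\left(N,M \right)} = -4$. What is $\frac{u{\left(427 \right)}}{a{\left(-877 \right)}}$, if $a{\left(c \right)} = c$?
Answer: $\frac{423}{300125186} \approx 1.4094 \cdot 10^{-6}$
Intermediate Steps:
$u{\left(Q \right)} = \frac{-4 + Q}{Q + \left(-858 + Q\right) \left(368 + Q\right)}$ ($u{\left(Q \right)} = \frac{Q - 4}{Q + \left(Q - 858\right) \left(Q + 368\right)} = \frac{-4 + Q}{Q + \left(-858 + Q\right) \left(368 + Q\right)}$)
$\frac{u{\left(427 \right)}}{a{\left(-877 \right)}} = \frac{\frac{1}{315744 - 427^{2} + 489 \cdot 427} \left(4 - 427\right)}{-877} = \frac{4 - 427}{315744 - 182329 + 208803} \left(- \frac{1}{877}\right) = \frac{1}{315744 - 182329 + 208803} \left(-423\right) \left(- \frac{1}{877}\right) = \frac{1}{342218} \left(-423\right) \left(- \frac{1}{877}\right) = \left(- \frac{423}{342218}\right) \left(- \frac{1}{877}\right) = \frac{423}{300125186}$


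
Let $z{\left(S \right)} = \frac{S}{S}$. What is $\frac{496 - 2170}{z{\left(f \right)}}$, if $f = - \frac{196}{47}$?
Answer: $-1674$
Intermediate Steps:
$f = - \frac{196}{47}$ ($f = \left(-196\right) \frac{1}{47} = - \frac{196}{47} \approx -4.1702$)
$z{\left(S \right)} = 1$
$\frac{496 - 2170}{z{\left(f \right)}} = \frac{496 - 2170}{1} = \left(496 - 2170\right) 1 = \left(-1674\right) 1 = -1674$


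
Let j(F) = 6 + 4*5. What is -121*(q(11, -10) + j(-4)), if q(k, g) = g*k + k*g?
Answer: 23474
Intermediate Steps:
j(F) = 26 (j(F) = 6 + 20 = 26)
q(k, g) = 2*g*k (q(k, g) = g*k + g*k = 2*g*k)
-121*(q(11, -10) + j(-4)) = -121*(2*(-10)*11 + 26) = -121*(-220 + 26) = -121*(-194) = 23474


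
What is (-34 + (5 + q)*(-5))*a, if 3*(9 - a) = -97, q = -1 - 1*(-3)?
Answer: -2852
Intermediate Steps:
q = 2 (q = -1 + 3 = 2)
a = 124/3 (a = 9 - ⅓*(-97) = 9 + 97/3 = 124/3 ≈ 41.333)
(-34 + (5 + q)*(-5))*a = (-34 + (5 + 2)*(-5))*(124/3) = (-34 + 7*(-5))*(124/3) = (-34 - 35)*(124/3) = -69*124/3 = -2852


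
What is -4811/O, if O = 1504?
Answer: -4811/1504 ≈ -3.1988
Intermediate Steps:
-4811/O = -4811/1504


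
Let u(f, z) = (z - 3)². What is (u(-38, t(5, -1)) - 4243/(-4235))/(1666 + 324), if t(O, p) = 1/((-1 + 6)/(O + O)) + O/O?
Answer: 4243/8427650 ≈ 0.00050346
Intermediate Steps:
t(O, p) = 1 + 2*O/5 (t(O, p) = 1/(5/((2*O))) + 1 = 1/(5*(1/(2*O))) + 1 = 1/(5/(2*O)) + 1 = 1*(2*O/5) + 1 = 2*O/5 + 1 = 1 + 2*O/5)
u(f, z) = (-3 + z)²
(u(-38, t(5, -1)) - 4243/(-4235))/(1666 + 324) = ((-3 + (1 + (⅖)*5))² - 4243/(-4235))/(1666 + 324) = ((-3 + (1 + 2))² - 4243*(-1/4235))/1990 = ((-3 + 3)² + 4243/4235)*(1/1990) = (0² + 4243/4235)*(1/1990) = (0 + 4243/4235)*(1/1990) = (4243/4235)*(1/1990) = 4243/8427650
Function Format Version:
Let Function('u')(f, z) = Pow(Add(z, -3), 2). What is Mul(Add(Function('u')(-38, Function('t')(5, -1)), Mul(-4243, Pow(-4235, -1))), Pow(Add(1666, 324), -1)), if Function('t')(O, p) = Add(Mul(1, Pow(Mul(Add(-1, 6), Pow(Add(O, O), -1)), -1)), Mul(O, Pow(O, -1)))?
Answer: Rational(4243, 8427650) ≈ 0.00050346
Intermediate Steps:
Function('t')(O, p) = Add(1, Mul(Rational(2, 5), O)) (Function('t')(O, p) = Add(Mul(1, Pow(Mul(5, Pow(Mul(2, O), -1)), -1)), 1) = Add(Mul(1, Pow(Mul(5, Mul(Rational(1, 2), Pow(O, -1))), -1)), 1) = Add(Mul(1, Pow(Mul(Rational(5, 2), Pow(O, -1)), -1)), 1) = Add(Mul(1, Mul(Rational(2, 5), O)), 1) = Add(Mul(Rational(2, 5), O), 1) = Add(1, Mul(Rational(2, 5), O)))
Function('u')(f, z) = Pow(Add(-3, z), 2)
Mul(Add(Function('u')(-38, Function('t')(5, -1)), Mul(-4243, Pow(-4235, -1))), Pow(Add(1666, 324), -1)) = Mul(Add(Pow(Add(-3, Add(1, Mul(Rational(2, 5), 5))), 2), Mul(-4243, Pow(-4235, -1))), Pow(Add(1666, 324), -1)) = Mul(Add(Pow(Add(-3, Add(1, 2)), 2), Mul(-4243, Rational(-1, 4235))), Pow(1990, -1)) = Mul(Add(Pow(Add(-3, 3), 2), Rational(4243, 4235)), Rational(1, 1990)) = Mul(Add(Pow(0, 2), Rational(4243, 4235)), Rational(1, 1990)) = Mul(Add(0, Rational(4243, 4235)), Rational(1, 1990)) = Mul(Rational(4243, 4235), Rational(1, 1990)) = Rational(4243, 8427650)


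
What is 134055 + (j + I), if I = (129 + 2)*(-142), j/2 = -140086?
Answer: -164719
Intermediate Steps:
j = -280172 (j = 2*(-140086) = -280172)
I = -18602 (I = 131*(-142) = -18602)
134055 + (j + I) = 134055 + (-280172 - 18602) = 134055 - 298774 = -164719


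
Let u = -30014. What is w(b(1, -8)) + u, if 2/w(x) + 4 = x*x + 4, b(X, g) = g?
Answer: -960447/32 ≈ -30014.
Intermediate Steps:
w(x) = 2/x² (w(x) = 2/(-4 + (x*x + 4)) = 2/(-4 + (x² + 4)) = 2/(-4 + (4 + x²)) = 2/(x²) = 2/x²)
w(b(1, -8)) + u = 2/(-8)² - 30014 = 2*(1/64) - 30014 = 1/32 - 30014 = -960447/32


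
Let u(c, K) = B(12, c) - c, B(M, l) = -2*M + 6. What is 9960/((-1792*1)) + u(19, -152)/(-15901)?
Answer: -19788457/3561824 ≈ -5.5557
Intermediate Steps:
B(M, l) = 6 - 2*M
u(c, K) = -18 - c (u(c, K) = (6 - 2*12) - c = (6 - 24) - c = -18 - c)
9960/((-1792*1)) + u(19, -152)/(-15901) = 9960/((-1792*1)) + (-18 - 1*19)/(-15901) = 9960/(-1792) + (-18 - 19)*(-1/15901) = 9960*(-1/1792) - 37*(-1/15901) = -1245/224 + 37/15901 = -19788457/3561824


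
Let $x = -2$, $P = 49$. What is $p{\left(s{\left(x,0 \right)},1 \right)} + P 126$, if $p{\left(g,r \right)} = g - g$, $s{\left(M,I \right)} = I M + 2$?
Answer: $6174$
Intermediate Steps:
$s{\left(M,I \right)} = 2 + I M$
$p{\left(g,r \right)} = 0$
$p{\left(s{\left(x,0 \right)},1 \right)} + P 126 = 0 + 49 \cdot 126 = 0 + 6174 = 6174$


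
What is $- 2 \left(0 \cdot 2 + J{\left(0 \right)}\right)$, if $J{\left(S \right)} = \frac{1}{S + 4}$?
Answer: $- \frac{1}{2} \approx -0.5$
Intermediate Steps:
$J{\left(S \right)} = \frac{1}{4 + S}$
$- 2 \left(0 \cdot 2 + J{\left(0 \right)}\right) = - 2 \left(0 \cdot 2 + \frac{1}{4 + 0}\right) = - 2 \left(0 + \frac{1}{4}\right) = \left(-2\right) \frac{1}{4} = - \frac{1}{2}$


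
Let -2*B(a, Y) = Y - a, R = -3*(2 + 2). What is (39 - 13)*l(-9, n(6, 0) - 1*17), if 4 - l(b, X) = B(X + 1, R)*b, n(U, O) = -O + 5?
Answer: 221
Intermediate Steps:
n(U, O) = 5 - O
R = -12 (R = -3*4 = -12)
B(a, Y) = a/2 - Y/2 (B(a, Y) = -(Y - a)/2 = a/2 - Y/2)
l(b, X) = 4 - b*(13/2 + X/2) (l(b, X) = 4 - ((X + 1)/2 - ½*(-12))*b = 4 - ((1 + X)/2 + 6)*b = 4 - ((½ + X/2) + 6)*b = 4 - (13/2 + X/2)*b = 4 - b*(13/2 + X/2))
(39 - 13)*l(-9, n(6, 0) - 1*17) = (39 - 13)*(4 - ½*(-9)*(13 + ((5 - 1*0) - 1*17))) = 26*(4 - ½*(-9)*(13 + ((5 + 0) - 17))) = 26*(4 - ½*(-9)*(13 + (5 - 17))) = 26*(4 - ½*(-9)*(13 - 12)) = 26*(4 - ½*(-9)*1) = 26*(4 + 9/2) = 26*(17/2) = 221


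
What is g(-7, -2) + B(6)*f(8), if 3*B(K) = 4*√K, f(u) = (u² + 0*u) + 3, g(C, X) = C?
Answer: -7 + 268*√6/3 ≈ 211.82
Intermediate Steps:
f(u) = 3 + u² (f(u) = (u² + 0) + 3 = u² + 3 = 3 + u²)
B(K) = 4*√K/3 (B(K) = (4*√K)/3 = 4*√K/3)
g(-7, -2) + B(6)*f(8) = -7 + (4*√6/3)*(3 + 8²) = -7 + (4*√6/3)*(3 + 64) = -7 + (4*√6/3)*67 = -7 + 268*√6/3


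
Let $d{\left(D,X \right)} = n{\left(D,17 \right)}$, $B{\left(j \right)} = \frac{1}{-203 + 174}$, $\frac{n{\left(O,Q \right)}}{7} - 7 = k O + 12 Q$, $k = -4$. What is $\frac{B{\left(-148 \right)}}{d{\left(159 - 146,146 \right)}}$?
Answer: $- \frac{1}{32277} \approx -3.0982 \cdot 10^{-5}$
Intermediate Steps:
$n{\left(O,Q \right)} = 49 - 28 O + 84 Q$ ($n{\left(O,Q \right)} = 49 + 7 \left(- 4 O + 12 Q\right) = 49 - \left(- 84 Q + 28 O\right) = 49 - 28 O + 84 Q$)
$B{\left(j \right)} = - \frac{1}{29}$ ($B{\left(j \right)} = \frac{1}{-29} = - \frac{1}{29}$)
$d{\left(D,X \right)} = 1477 - 28 D$ ($d{\left(D,X \right)} = 49 - 28 D + 84 \cdot 17 = 49 - 28 D + 1428 = 1477 - 28 D$)
$\frac{B{\left(-148 \right)}}{d{\left(159 - 146,146 \right)}} = - \frac{1}{29 \left(1477 - 28 \left(159 - 146\right)\right)} = - \frac{1}{29 \left(1477 - 364\right)} = - \frac{1}{29 \cdot 1113} = \left(- \frac{1}{29}\right) \frac{1}{1113} = - \frac{1}{32277}$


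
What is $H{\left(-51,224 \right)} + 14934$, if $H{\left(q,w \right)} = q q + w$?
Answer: $17759$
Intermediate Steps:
$H{\left(q,w \right)} = w + q^{2}$ ($H{\left(q,w \right)} = q^{2} + w = w + q^{2}$)
$H{\left(-51,224 \right)} + 14934 = \left(224 + \left(-51\right)^{2}\right) + 14934 = \left(224 + 2601\right) + 14934 = 2825 + 14934 = 17759$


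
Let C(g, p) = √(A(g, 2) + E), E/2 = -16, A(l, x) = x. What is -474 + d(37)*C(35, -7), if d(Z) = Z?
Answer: -474 + 37*I*√30 ≈ -474.0 + 202.66*I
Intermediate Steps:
E = -32 (E = 2*(-16) = -32)
C(g, p) = I*√30 (C(g, p) = √(2 - 32) = √(-30) = I*√30)
-474 + d(37)*C(35, -7) = -474 + 37*(I*√30) = -474 + 37*I*√30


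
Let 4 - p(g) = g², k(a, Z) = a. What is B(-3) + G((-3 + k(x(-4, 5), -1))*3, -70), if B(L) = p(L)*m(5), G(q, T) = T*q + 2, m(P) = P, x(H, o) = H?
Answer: 1447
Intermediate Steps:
p(g) = 4 - g²
G(q, T) = 2 + T*q
B(L) = 20 - 5*L² (B(L) = (4 - L²)*5 = 20 - 5*L²)
B(-3) + G((-3 + k(x(-4, 5), -1))*3, -70) = (20 - 5*(-3)²) + (2 - 70*(-3 - 4)*3) = (20 - 5*9) + (2 - (-490)*3) = (20 - 45) + (2 - 70*(-21)) = -25 + (2 + 1470) = -25 + 1472 = 1447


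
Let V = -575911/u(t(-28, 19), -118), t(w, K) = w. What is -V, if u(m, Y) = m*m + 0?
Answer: 82273/112 ≈ 734.58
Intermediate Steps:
u(m, Y) = m² (u(m, Y) = m² + 0 = m²)
V = -82273/112 (V = -575911/((-28)²) = -575911/784 = -575911*1/784 = -82273/112 ≈ -734.58)
-V = -1*(-82273/112) = 82273/112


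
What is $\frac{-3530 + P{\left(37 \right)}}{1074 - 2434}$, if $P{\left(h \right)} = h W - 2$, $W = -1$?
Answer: $\frac{3569}{1360} \approx 2.6243$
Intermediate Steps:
$P{\left(h \right)} = -2 - h$ ($P{\left(h \right)} = h \left(-1\right) - 2 = - h - 2 = -2 - h$)
$\frac{-3530 + P{\left(37 \right)}}{1074 - 2434} = \frac{-3530 - 39}{1074 - 2434} = \frac{-3530 - 39}{-1360} = \left(-3530 - 39\right) \left(- \frac{1}{1360}\right) = \left(-3569\right) \left(- \frac{1}{1360}\right) = \frac{3569}{1360}$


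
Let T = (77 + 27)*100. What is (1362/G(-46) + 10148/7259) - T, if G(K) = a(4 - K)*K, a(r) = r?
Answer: -86810913179/8347850 ≈ -10399.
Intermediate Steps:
G(K) = K*(4 - K) (G(K) = (4 - K)*K = K*(4 - K))
T = 10400 (T = 104*100 = 10400)
(1362/G(-46) + 10148/7259) - T = (1362/((-46*(4 - 1*(-46)))) + 10148/7259) - 1*10400 = (1362/((-46*(4 + 46))) + 10148*(1/7259)) - 10400 = (1362/((-46*50)) + 10148/7259) - 10400 = (1362/(-2300) + 10148/7259) - 10400 = (1362*(-1/2300) + 10148/7259) - 10400 = (-681/1150 + 10148/7259) - 10400 = 6726821/8347850 - 10400 = -86810913179/8347850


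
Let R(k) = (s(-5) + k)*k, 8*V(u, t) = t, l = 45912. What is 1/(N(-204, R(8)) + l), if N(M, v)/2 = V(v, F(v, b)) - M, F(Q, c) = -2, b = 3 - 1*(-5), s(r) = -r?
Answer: 2/92639 ≈ 2.1589e-5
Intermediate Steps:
b = 8 (b = 3 + 5 = 8)
V(u, t) = t/8
R(k) = k*(5 + k) (R(k) = (-1*(-5) + k)*k = (5 + k)*k = k*(5 + k))
N(M, v) = -½ - 2*M (N(M, v) = 2*((⅛)*(-2) - M) = 2*(-¼ - M) = -½ - 2*M)
1/(N(-204, R(8)) + l) = 1/((-½ - 2*(-204)) + 45912) = 1/((-½ + 408) + 45912) = 1/(815/2 + 45912) = 1/(92639/2) = 2/92639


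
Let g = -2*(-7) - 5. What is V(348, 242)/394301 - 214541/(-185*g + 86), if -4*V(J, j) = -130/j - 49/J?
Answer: 14248291318090183/104865978624528 ≈ 135.87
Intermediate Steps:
g = 9 (g = 14 - 5 = 9)
V(J, j) = 49/(4*J) + 65/(2*j) (V(J, j) = -(-130/j - 49/J)/4 = 49/(4*J) + 65/(2*j))
V(348, 242)/394301 - 214541/(-185*g + 86) = ((49/4)/348 + (65/2)/242)/394301 - 214541/(-185*9 + 86) = ((49/4)*(1/348) + (65/2)*(1/242))*(1/394301) - 214541/(-1665 + 86) = (49/1392 + 65/484)*(1/394301) - 214541/(-1579) = (28549/168432)*(1/394301) - 214541*(-1/1579) = 28549/66412906032 + 214541/1579 = 14248291318090183/104865978624528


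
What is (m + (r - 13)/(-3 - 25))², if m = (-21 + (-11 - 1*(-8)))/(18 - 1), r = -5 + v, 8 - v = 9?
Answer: 121801/226576 ≈ 0.53757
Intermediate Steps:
v = -1 (v = 8 - 1*9 = 8 - 9 = -1)
r = -6 (r = -5 - 1 = -6)
m = -24/17 (m = (-21 + (-11 + 8))/17 = (-21 - 3)*(1/17) = -24*1/17 = -24/17 ≈ -1.4118)
(m + (r - 13)/(-3 - 25))² = (-24/17 + (-6 - 13)/(-3 - 25))² = (-24/17 - 19/(-28))² = (-24/17 - 19*(-1/28))² = (-24/17 + 19/28)² = (-349/476)² = 121801/226576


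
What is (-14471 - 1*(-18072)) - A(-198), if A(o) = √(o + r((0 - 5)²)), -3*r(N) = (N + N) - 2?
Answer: 3601 - I*√214 ≈ 3601.0 - 14.629*I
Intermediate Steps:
r(N) = ⅔ - 2*N/3 (r(N) = -((N + N) - 2)/3 = -(2*N - 2)/3 = -(-2 + 2*N)/3 = ⅔ - 2*N/3)
A(o) = √(-16 + o) (A(o) = √(o + (⅔ - 2*(0 - 5)²/3)) = √(o + (⅔ - ⅔*(-5)²)) = √(o + (⅔ - ⅔*25)) = √(o + (⅔ - 50/3)) = √(o - 16) = √(-16 + o))
(-14471 - 1*(-18072)) - A(-198) = (-14471 - 1*(-18072)) - √(-16 - 198) = (-14471 + 18072) - √(-214) = 3601 - I*√214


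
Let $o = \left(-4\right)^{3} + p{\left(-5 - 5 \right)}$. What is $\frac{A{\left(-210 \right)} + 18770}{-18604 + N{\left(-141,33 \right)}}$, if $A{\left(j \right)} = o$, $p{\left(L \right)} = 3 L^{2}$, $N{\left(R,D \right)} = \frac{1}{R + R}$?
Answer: $- \frac{5359692}{5246329} \approx -1.0216$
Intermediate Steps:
$N{\left(R,D \right)} = \frac{1}{2 R}$
$o = 236$ ($o = \left(-4\right)^{3} + 3 \left(-5 - 5\right)^{2} = -64 + 3 \left(-10\right)^{2} = -64 + 3 \cdot 100 = -64 + 300 = 236$)
$A{\left(j \right)} = 236$
$\frac{A{\left(-210 \right)} + 18770}{-18604 + N{\left(-141,33 \right)}} = \frac{236 + 18770}{-18604 + \frac{1}{2 \left(-141\right)}} = \frac{19006}{-18604 + \frac{1}{2} \left(- \frac{1}{141}\right)} = \frac{19006}{-18604 - \frac{1}{282}} = \frac{19006}{- \frac{5246329}{282}} = 19006 \left(- \frac{282}{5246329}\right) = - \frac{5359692}{5246329}$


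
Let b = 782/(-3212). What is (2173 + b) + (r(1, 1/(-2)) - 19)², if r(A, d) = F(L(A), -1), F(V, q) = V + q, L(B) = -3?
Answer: 4339021/1606 ≈ 2701.8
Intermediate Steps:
b = -391/1606 (b = 782*(-1/3212) = -391/1606 ≈ -0.24346)
r(A, d) = -4 (r(A, d) = -3 - 1 = -4)
(2173 + b) + (r(1, 1/(-2)) - 19)² = (2173 - 391/1606) + (-4 - 19)² = 3489447/1606 + (-23)² = 3489447/1606 + 529 = 4339021/1606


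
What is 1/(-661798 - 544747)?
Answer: -1/1206545 ≈ -8.2881e-7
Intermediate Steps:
1/(-661798 - 544747) = 1/(-1206545) = -1/1206545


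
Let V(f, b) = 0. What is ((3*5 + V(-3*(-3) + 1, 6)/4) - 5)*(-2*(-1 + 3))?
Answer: -40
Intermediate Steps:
((3*5 + V(-3*(-3) + 1, 6)/4) - 5)*(-2*(-1 + 3)) = ((3*5 + 0/4) - 5)*(-2*(-1 + 3)) = ((15 + 0*(¼)) - 5)*(-2*2) = ((15 + 0) - 5)*(-4) = (15 - 5)*(-4) = 10*(-4) = -40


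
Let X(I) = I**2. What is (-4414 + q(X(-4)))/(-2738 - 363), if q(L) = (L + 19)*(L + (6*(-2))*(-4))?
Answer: 2174/3101 ≈ 0.70106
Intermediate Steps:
q(L) = (19 + L)*(48 + L) (q(L) = (19 + L)*(L - 12*(-4)) = (19 + L)*(L + 48) = (19 + L)*(48 + L))
(-4414 + q(X(-4)))/(-2738 - 363) = (-4414 + (912 + ((-4)**2)**2 + 67*(-4)**2))/(-2738 - 363) = (-4414 + (912 + 16**2 + 67*16))/(-3101) = (-4414 + (912 + 256 + 1072))*(-1/3101) = (-4414 + 2240)*(-1/3101) = -2174*(-1/3101) = 2174/3101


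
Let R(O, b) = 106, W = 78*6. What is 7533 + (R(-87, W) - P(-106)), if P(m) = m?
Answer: 7745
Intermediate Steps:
W = 468
7533 + (R(-87, W) - P(-106)) = 7533 + (106 - 1*(-106)) = 7533 + (106 + 106) = 7533 + 212 = 7745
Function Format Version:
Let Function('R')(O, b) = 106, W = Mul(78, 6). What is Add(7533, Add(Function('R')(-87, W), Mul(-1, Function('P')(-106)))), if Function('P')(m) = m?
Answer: 7745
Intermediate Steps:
W = 468
Add(7533, Add(Function('R')(-87, W), Mul(-1, Function('P')(-106)))) = Add(7533, Add(106, Mul(-1, -106))) = Add(7533, Add(106, 106)) = Add(7533, 212) = 7745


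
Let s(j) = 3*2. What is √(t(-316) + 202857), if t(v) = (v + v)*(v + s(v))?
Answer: √398777 ≈ 631.49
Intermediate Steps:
s(j) = 6
t(v) = 2*v*(6 + v) (t(v) = (v + v)*(v + 6) = (2*v)*(6 + v) = 2*v*(6 + v))
√(t(-316) + 202857) = √(2*(-316)*(6 - 316) + 202857) = √(2*(-316)*(-310) + 202857) = √(195920 + 202857) = √398777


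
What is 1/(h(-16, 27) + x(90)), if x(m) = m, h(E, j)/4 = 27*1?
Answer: 1/198 ≈ 0.0050505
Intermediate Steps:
h(E, j) = 108 (h(E, j) = 4*(27*1) = 4*27 = 108)
1/(h(-16, 27) + x(90)) = 1/(108 + 90) = 1/198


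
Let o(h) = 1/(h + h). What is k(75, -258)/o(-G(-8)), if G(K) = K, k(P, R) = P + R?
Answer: -2928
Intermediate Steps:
o(h) = 1/(2*h)
k(75, -258)/o(-G(-8)) = (75 - 258)/((1/(2*((-1*(-8)))))) = -183/((½)/8) = -183/((½)*(⅛)) = -183/1/16 = -183*16 = -2928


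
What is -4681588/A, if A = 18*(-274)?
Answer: 1170397/1233 ≈ 949.23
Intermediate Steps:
A = -4932
-4681588/A = -4681588/(-4932) = -4681588*(-1/4932) = 1170397/1233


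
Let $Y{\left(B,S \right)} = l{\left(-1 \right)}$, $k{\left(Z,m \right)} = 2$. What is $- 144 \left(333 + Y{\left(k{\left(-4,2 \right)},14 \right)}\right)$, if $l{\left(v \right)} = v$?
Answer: $-47808$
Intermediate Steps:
$Y{\left(B,S \right)} = -1$
$- 144 \left(333 + Y{\left(k{\left(-4,2 \right)},14 \right)}\right) = - 144 \left(333 - 1\right) = \left(-144\right) 332 = -47808$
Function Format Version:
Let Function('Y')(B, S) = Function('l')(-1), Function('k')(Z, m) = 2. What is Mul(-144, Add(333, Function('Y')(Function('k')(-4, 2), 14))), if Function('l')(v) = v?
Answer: -47808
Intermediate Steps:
Function('Y')(B, S) = -1
Mul(-144, Add(333, Function('Y')(Function('k')(-4, 2), 14))) = Mul(-144, Add(333, -1)) = Mul(-144, 332) = -47808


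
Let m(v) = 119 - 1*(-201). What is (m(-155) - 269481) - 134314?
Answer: -403475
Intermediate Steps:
m(v) = 320 (m(v) = 119 + 201 = 320)
(m(-155) - 269481) - 134314 = (320 - 269481) - 134314 = -269161 - 134314 = -403475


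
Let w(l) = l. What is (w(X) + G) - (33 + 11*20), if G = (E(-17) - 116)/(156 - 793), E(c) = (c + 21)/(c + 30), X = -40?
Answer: -2424829/8281 ≈ -292.82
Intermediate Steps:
E(c) = (21 + c)/(30 + c)
G = 1504/8281 (G = ((21 - 17)/(30 - 17) - 116)/(156 - 793) = (4/13 - 116)/(-637) = ((1/13)*4 - 116)*(-1/637) = (4/13 - 116)*(-1/637) = -1504/13*(-1/637) = 1504/8281 ≈ 0.18162)
(w(X) + G) - (33 + 11*20) = (-40 + 1504/8281) - (33 + 11*20) = -329736/8281 - (33 + 220) = -329736/8281 - 1*253 = -329736/8281 - 253 = -2424829/8281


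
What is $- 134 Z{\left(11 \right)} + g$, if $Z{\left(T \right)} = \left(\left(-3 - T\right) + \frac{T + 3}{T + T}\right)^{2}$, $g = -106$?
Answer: $- \frac{2908432}{121} \approx -24037.0$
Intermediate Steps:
$Z{\left(T \right)} = \left(-3 - T + \frac{3 + T}{2 T}\right)^{2}$ ($Z{\left(T \right)} = \left(\left(-3 - T\right) + \frac{3 + T}{2 T}\right)^{2} = \left(-3 - T + \frac{3 + T}{2 T}\right)^{2}$)
$- 134 Z{\left(11 \right)} + g = - 134 \frac{\left(-3 + 2 \cdot 11^{2} + 5 \cdot 11\right)^{2}}{4 \cdot 121} - 106 = - 134 \cdot \frac{1}{4} \cdot \frac{1}{121} \left(-3 + 2 \cdot 121 + 55\right)^{2} - 106 = - 134 \cdot \frac{1}{4} \cdot \frac{1}{121} \left(-3 + 242 + 55\right)^{2} - 106 = - 134 \cdot \frac{1}{4} \cdot \frac{1}{121} \cdot 294^{2} - 106 = - 134 \cdot \frac{1}{4} \cdot \frac{1}{121} \cdot 86436 - 106 = \left(-134\right) \frac{21609}{121} - 106 = - \frac{2895606}{121} - 106 = - \frac{2908432}{121}$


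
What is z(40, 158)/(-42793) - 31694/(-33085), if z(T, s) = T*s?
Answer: 88244934/108908185 ≈ 0.81027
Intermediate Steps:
z(40, 158)/(-42793) - 31694/(-33085) = (40*158)/(-42793) - 31694/(-33085) = 6320*(-1/42793) - 31694*(-1/33085) = -6320/42793 + 2438/2545 = 88244934/108908185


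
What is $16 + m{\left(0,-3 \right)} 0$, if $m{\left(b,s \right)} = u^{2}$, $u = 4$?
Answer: $16$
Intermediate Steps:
$m{\left(b,s \right)} = 16$ ($m{\left(b,s \right)} = 4^{2} = 16$)
$16 + m{\left(0,-3 \right)} 0 = 16 + 16 \cdot 0 = 16 + 0 = 16$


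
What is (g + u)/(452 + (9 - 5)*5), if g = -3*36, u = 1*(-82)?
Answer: -95/236 ≈ -0.40254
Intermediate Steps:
u = -82
g = -108
(g + u)/(452 + (9 - 5)*5) = (-108 - 82)/(452 + (9 - 5)*5) = -190/(452 + 4*5) = -190/(452 + 20) = -190/472 = -190*1/472 = -95/236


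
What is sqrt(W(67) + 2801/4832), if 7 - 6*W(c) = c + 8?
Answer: I*sqrt(141231810)/3624 ≈ 3.2793*I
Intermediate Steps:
W(c) = -1/6 - c/6 (W(c) = 7/6 - (c + 8)/6 = 7/6 - (8 + c)/6 = 7/6 + (-4/3 - c/6) = -1/6 - c/6)
sqrt(W(67) + 2801/4832) = sqrt((-1/6 - 1/6*67) + 2801/4832) = sqrt((-1/6 - 67/6) + 2801*(1/4832)) = sqrt(-34/3 + 2801/4832) = sqrt(-155885/14496) = I*sqrt(141231810)/3624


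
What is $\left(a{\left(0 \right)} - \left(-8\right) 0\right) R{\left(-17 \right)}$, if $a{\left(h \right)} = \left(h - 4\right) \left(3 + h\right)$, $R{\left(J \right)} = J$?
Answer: $204$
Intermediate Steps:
$a{\left(h \right)} = \left(-4 + h\right) \left(3 + h\right)$
$\left(a{\left(0 \right)} - \left(-8\right) 0\right) R{\left(-17 \right)} = \left(\left(-12 + 0^{2} - 0\right) - \left(-8\right) 0\right) \left(-17\right) = \left(\left(-12 + 0 + 0\right) - 0\right) \left(-17\right) = \left(-12 + 0\right) \left(-17\right) = \left(-12\right) \left(-17\right) = 204$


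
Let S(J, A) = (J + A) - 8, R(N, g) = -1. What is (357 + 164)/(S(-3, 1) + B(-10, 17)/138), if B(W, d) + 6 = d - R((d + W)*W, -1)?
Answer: -11983/228 ≈ -52.557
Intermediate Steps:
B(W, d) = -5 + d (B(W, d) = -6 + (d - 1*(-1)) = -6 + (d + 1) = -6 + (1 + d) = -5 + d)
S(J, A) = -8 + A + J (S(J, A) = (A + J) - 8 = -8 + A + J)
(357 + 164)/(S(-3, 1) + B(-10, 17)/138) = (357 + 164)/((-8 + 1 - 3) + (-5 + 17)/138) = 521/(-10 + 12*(1/138)) = 521/(-10 + 2/23) = 521/(-228/23) = 521*(-23/228) = -11983/228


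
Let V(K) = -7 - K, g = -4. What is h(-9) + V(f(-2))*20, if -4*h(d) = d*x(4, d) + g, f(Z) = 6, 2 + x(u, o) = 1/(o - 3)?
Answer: -4219/16 ≈ -263.69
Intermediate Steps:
x(u, o) = -2 + 1/(-3 + o) (x(u, o) = -2 + 1/(o - 3) = -2 + 1/(-3 + o))
h(d) = 1 - d*(7 - 2*d)/(4*(-3 + d)) (h(d) = -(d*((7 - 2*d)/(-3 + d)) - 4)/4 = -(d*(7 - 2*d)/(-3 + d) - 4)/4 = -(-4 + d*(7 - 2*d)/(-3 + d))/4 = 1 - d*(7 - 2*d)/(4*(-3 + d)))
h(-9) + V(f(-2))*20 = (-12 - 3*(-9) + 2*(-9)²)/(4*(-3 - 9)) + (-7 - 1*6)*20 = (¼)*(-12 + 27 + 2*81)/(-12) + (-7 - 6)*20 = (¼)*(-1/12)*(-12 + 27 + 162) - 13*20 = (¼)*(-1/12)*177 - 260 = -59/16 - 260 = -4219/16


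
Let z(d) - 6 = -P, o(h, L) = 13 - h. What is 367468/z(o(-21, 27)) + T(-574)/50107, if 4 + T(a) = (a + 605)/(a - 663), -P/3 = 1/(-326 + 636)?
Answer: 7060725374797843/115473134817 ≈ 61146.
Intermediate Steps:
P = -3/310 (P = -3/(-326 + 636) = -3/310 ≈ -0.0096774)
T(a) = -4 + (605 + a)/(-663 + a) (T(a) = -4 + (a + 605)/(a - 663) = -4 + (605 + a)/(-663 + a))
z(d) = 1863/310 (z(d) = 6 - 1*(-3/310) = 6 + 3/310 = 1863/310)
367468/z(o(-21, 27)) + T(-574)/50107 = 367468/(1863/310) + ((3257 - 3*(-574))/(-663 - 574))/50107 = 367468*(310/1863) + ((3257 + 1722)/(-1237))*(1/50107) = 113915080/1863 - 1/1237*4979*(1/50107) = 113915080/1863 - 4979/1237*1/50107 = 113915080/1863 - 4979/61982359 = 7060725374797843/115473134817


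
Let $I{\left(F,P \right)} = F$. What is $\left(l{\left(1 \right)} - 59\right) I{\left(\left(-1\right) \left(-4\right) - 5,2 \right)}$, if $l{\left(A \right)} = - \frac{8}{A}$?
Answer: $67$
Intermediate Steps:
$\left(l{\left(1 \right)} - 59\right) I{\left(\left(-1\right) \left(-4\right) - 5,2 \right)} = \left(- \frac{8}{1} - 59\right) \left(\left(-1\right) \left(-4\right) - 5\right) = \left(\left(-8\right) 1 - 59\right) \left(4 - 5\right) = \left(-8 - 59\right) \left(-1\right) = \left(-67\right) \left(-1\right) = 67$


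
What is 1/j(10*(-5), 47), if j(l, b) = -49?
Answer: -1/49 ≈ -0.020408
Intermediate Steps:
1/j(10*(-5), 47) = 1/(-49) = -1/49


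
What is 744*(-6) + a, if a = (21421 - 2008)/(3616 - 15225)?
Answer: -51841989/11609 ≈ -4465.7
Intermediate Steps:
a = -19413/11609 (a = 19413/(-11609) = 19413*(-1/11609) = -19413/11609 ≈ -1.6722)
744*(-6) + a = 744*(-6) - 19413/11609 = -4464 - 19413/11609 = -51841989/11609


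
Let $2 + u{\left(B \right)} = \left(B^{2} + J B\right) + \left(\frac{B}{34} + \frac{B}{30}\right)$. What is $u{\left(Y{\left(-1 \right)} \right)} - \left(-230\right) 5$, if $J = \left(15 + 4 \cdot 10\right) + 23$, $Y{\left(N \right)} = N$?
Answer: $\frac{273089}{255} \approx 1070.9$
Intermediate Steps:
$J = 78$ ($J = \left(15 + 40\right) + 23 = 55 + 23 = 78$)
$u{\left(B \right)} = -2 + B^{2} + \frac{19906 B}{255}$ ($u{\left(B \right)} = -2 + \left(\left(B^{2} + 78 B\right) + \left(\frac{B}{34} + \frac{B}{30}\right)\right) = -2 + \left(\left(B^{2} + 78 B\right) + \frac{16 B}{255}\right) = -2 + \left(B^{2} + \frac{19906 B}{255}\right) = -2 + B^{2} + \frac{19906 B}{255}$)
$u{\left(Y{\left(-1 \right)} \right)} - \left(-230\right) 5 = \left(-2 + \left(-1\right)^{2} + \frac{19906}{255} \left(-1\right)\right) - \left(-230\right) 5 = \left(-2 + 1 - \frac{19906}{255}\right) - -1150 = - \frac{20161}{255} + 1150 = \frac{273089}{255}$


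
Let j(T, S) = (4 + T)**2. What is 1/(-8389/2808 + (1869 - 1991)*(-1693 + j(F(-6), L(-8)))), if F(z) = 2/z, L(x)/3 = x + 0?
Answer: 2808/575367035 ≈ 4.8804e-6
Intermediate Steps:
L(x) = 3*x (L(x) = 3*(x + 0) = 3*x)
1/(-8389/2808 + (1869 - 1991)*(-1693 + j(F(-6), L(-8)))) = 1/(-8389/2808 + (1869 - 1991)*(-1693 + (4 + 2/(-6))**2)) = 1/(-8389*1/2808 - 122*(-1693 + (4 + 2*(-1/6))**2)) = 1/(-8389/2808 - 122*(-1693 + (4 - 1/3)**2)) = 1/(-8389/2808 - 122*(-1693 + (11/3)**2)) = 1/(-8389/2808 - 122*(-1693 + 121/9)) = 1/(-8389/2808 - 122*(-15116/9)) = 1/(-8389/2808 + 1844152/9) = 1/(575367035/2808) = 2808/575367035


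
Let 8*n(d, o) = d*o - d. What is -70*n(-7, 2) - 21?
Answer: 161/4 ≈ 40.250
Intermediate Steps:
n(d, o) = -d/8 + d*o/8 (n(d, o) = (d*o - d)/8 = (-d + d*o)/8 = -d/8 + d*o/8)
-70*n(-7, 2) - 21 = -35*(-7)*(-1 + 2)/4 - 21 = -35*(-7)/4 - 21 = -70*(-7/8) - 21 = 245/4 - 21 = 161/4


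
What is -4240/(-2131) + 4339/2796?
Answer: 21101449/5958276 ≈ 3.5415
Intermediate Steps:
-4240/(-2131) + 4339/2796 = -4240*(-1/2131) + 4339*(1/2796) = 4240/2131 + 4339/2796 = 21101449/5958276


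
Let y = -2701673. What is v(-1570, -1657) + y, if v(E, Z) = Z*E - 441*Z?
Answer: 630554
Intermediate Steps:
v(E, Z) = -441*Z + E*Z (v(E, Z) = E*Z - 441*Z = -441*Z + E*Z)
v(-1570, -1657) + y = -1657*(-441 - 1570) - 2701673 = -1657*(-2011) - 2701673 = 3332227 - 2701673 = 630554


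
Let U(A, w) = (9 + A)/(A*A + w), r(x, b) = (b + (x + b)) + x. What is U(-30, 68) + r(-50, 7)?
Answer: -83269/968 ≈ -86.022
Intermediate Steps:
r(x, b) = 2*b + 2*x (r(x, b) = (b + (b + x)) + x = (x + 2*b) + x = 2*b + 2*x)
U(A, w) = (9 + A)/(w + A²) (U(A, w) = (9 + A)/(A² + w) = (9 + A)/(w + A²))
U(-30, 68) + r(-50, 7) = (9 - 30)/(68 + (-30)²) + (2*7 + 2*(-50)) = -21/(68 + 900) + (14 - 100) = -21/968 - 86 = -83269/968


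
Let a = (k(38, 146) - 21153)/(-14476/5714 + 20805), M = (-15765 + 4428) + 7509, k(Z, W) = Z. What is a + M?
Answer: -227568498271/59432647 ≈ -3829.0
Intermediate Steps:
M = -3828 (M = -11337 + 7509 = -3828)
a = -60325555/59432647 (a = (38 - 21153)/(-14476/5714 + 20805) = -21115/(-14476*1/5714 + 20805) = -21115/(-7238/2857 + 20805) = -21115/59432647/2857 = -21115*2857/59432647 = -60325555/59432647 ≈ -1.0150)
a + M = -60325555/59432647 - 3828 = -227568498271/59432647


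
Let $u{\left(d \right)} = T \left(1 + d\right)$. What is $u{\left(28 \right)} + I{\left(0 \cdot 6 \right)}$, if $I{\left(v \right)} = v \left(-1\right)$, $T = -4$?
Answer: $-116$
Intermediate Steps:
$I{\left(v \right)} = - v$
$u{\left(d \right)} = -4 - 4 d$ ($u{\left(d \right)} = - 4 \left(1 + d\right) = -4 - 4 d$)
$u{\left(28 \right)} + I{\left(0 \cdot 6 \right)} = \left(-4 - 112\right) - 0 \cdot 6 = \left(-4 - 112\right) - 0 = -116 + 0 = -116$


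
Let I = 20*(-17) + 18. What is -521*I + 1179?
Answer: 168941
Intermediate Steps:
I = -322 (I = -340 + 18 = -322)
-521*I + 1179 = -521*(-322) + 1179 = 167762 + 1179 = 168941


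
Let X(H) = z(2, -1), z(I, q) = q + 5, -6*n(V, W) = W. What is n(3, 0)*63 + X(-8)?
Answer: 4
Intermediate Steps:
n(V, W) = -W/6
z(I, q) = 5 + q
X(H) = 4 (X(H) = 5 - 1 = 4)
n(3, 0)*63 + X(-8) = -⅙*0*63 + 4 = 0*63 + 4 = 0 + 4 = 4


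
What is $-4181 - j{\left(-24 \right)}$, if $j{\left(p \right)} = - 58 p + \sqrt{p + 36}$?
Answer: $-5573 - 2 \sqrt{3} \approx -5576.5$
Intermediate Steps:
$j{\left(p \right)} = \sqrt{36 + p} - 58 p$ ($j{\left(p \right)} = - 58 p + \sqrt{36 + p} = \sqrt{36 + p} - 58 p$)
$-4181 - j{\left(-24 \right)} = -4181 - \left(\sqrt{36 - 24} - -1392\right) = -4181 - \left(\sqrt{12} + 1392\right) = -4181 - \left(2 \sqrt{3} + 1392\right) = -4181 - \left(1392 + 2 \sqrt{3}\right) = -5573 - 2 \sqrt{3}$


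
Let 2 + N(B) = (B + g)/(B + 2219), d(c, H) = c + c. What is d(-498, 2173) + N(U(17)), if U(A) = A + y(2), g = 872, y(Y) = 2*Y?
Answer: -2234627/2240 ≈ -997.60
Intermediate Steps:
d(c, H) = 2*c
U(A) = 4 + A (U(A) = A + 2*2 = A + 4 = 4 + A)
N(B) = -2 + (872 + B)/(2219 + B) (N(B) = -2 + (B + 872)/(B + 2219) = -2 + (872 + B)/(2219 + B))
d(-498, 2173) + N(U(17)) = 2*(-498) + (-3566 - (4 + 17))/(2219 + (4 + 17)) = -996 + (-3566 - 1*21)/(2219 + 21) = -996 + (-3566 - 21)/2240 = -996 + (1/2240)*(-3587) = -996 - 3587/2240 = -2234627/2240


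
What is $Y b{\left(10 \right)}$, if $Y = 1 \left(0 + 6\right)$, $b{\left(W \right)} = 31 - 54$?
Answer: $-138$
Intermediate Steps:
$b{\left(W \right)} = -23$ ($b{\left(W \right)} = 31 - 54 = -23$)
$Y = 6$ ($Y = 1 \cdot 6 = 6$)
$Y b{\left(10 \right)} = 6 \left(-23\right) = -138$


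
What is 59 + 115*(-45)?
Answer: -5116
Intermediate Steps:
59 + 115*(-45) = 59 - 5175 = -5116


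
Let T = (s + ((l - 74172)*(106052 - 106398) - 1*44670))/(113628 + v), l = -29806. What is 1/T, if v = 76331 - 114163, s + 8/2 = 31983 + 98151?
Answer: 18949/9015462 ≈ 0.0021018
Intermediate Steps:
s = 130130 (s = -4 + (31983 + 98151) = -4 + 130134 = 130130)
v = -37832
T = 9015462/18949 (T = (130130 + ((-29806 - 74172)*(106052 - 106398) - 1*44670))/(113628 - 37832) = (130130 + (-103978*(-346) - 44670))/75796 = (130130 + (35976388 - 44670))*(1/75796) = (130130 + 35931718)*(1/75796) = 36061848*(1/75796) = 9015462/18949 ≈ 475.77)
1/T = 1/(9015462/18949) = 18949/9015462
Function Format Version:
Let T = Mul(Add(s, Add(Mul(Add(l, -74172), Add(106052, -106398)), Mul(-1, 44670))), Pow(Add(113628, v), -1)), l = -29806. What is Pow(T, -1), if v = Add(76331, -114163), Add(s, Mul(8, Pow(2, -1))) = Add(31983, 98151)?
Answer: Rational(18949, 9015462) ≈ 0.0021018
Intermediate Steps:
s = 130130 (s = Add(-4, Add(31983, 98151)) = Add(-4, 130134) = 130130)
v = -37832
T = Rational(9015462, 18949) (T = Mul(Add(130130, Add(Mul(Add(-29806, -74172), Add(106052, -106398)), Mul(-1, 44670))), Pow(Add(113628, -37832), -1)) = Mul(Add(130130, Add(Mul(-103978, -346), -44670)), Pow(75796, -1)) = Mul(Add(130130, Add(35976388, -44670)), Rational(1, 75796)) = Mul(Add(130130, 35931718), Rational(1, 75796)) = Mul(36061848, Rational(1, 75796)) = Rational(9015462, 18949) ≈ 475.77)
Pow(T, -1) = Pow(Rational(9015462, 18949), -1) = Rational(18949, 9015462)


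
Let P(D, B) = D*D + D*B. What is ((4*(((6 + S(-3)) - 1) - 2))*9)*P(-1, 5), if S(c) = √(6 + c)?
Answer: -432 - 144*√3 ≈ -681.42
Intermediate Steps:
P(D, B) = D² + B*D
((4*(((6 + S(-3)) - 1) - 2))*9)*P(-1, 5) = ((4*(((6 + √(6 - 3)) - 1) - 2))*9)*(-(5 - 1)) = ((4*(((6 + √3) - 1) - 2))*9)*(-1*4) = ((4*((5 + √3) - 2))*9)*(-4) = ((4*(3 + √3))*9)*(-4) = ((12 + 4*√3)*9)*(-4) = (108 + 36*√3)*(-4) = -432 - 144*√3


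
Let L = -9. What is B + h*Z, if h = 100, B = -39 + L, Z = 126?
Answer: 12552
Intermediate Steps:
B = -48 (B = -39 - 9 = -48)
B + h*Z = -48 + 100*126 = -48 + 12600 = 12552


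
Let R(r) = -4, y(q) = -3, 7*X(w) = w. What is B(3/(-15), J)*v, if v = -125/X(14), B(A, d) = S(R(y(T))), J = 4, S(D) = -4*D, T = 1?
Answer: -1000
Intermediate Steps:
X(w) = w/7
B(A, d) = 16 (B(A, d) = -4*(-4) = 16)
v = -125/2 (v = -125/((⅐)*14) = -125/2 ≈ -62.500)
B(3/(-15), J)*v = 16*(-125/2) = -1000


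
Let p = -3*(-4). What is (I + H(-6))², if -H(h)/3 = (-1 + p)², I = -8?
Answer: 137641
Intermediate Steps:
p = 12
H(h) = -363 (H(h) = -3*(-1 + 12)² = -3*11² = -3*121 = -363)
(I + H(-6))² = (-8 - 363)² = (-371)² = 137641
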